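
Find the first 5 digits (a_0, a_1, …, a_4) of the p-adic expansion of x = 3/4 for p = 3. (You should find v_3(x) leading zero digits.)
(a_0, …, a_4) = (0, 1, 2, 0, 2)

v_3(3/4) = 1, so a_0 = ... = a_0 = 0. Factor out: x = 3^1 · u with u = 1/4 a unit in ℤ_3. Expand u iteratively via a_{v+i} = u_i mod 3, u_{i+1} = (u_i − a_{v+i})/3:
  u_0 = 1/4;  a_1 = 1;  u_1 = (u_0 − 1)/3 = -1/4
  u_1 = -1/4;  a_2 = 2;  u_2 = (u_1 − 2)/3 = -3/4
  u_2 = -3/4;  a_3 = 0;  u_3 = (u_2 − 0)/3 = -1/4
  u_3 = -1/4;  a_4 = 2;  u_4 = (u_3 − 2)/3 = -3/4
Digits: (0, 1, 2, 0, 2).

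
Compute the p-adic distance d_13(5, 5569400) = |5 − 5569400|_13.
d_13(5, 5569400) = 1/371293

Step 1 — x − y = 5 − 5569400 = -5569395. Step 2 — v_13(-5569395) = 5 (factor: -5569395 = −(13^5 · 15); the sign does not affect v_p). Step 3 — |x − y|_13 = 13^{-5} = 1/371293.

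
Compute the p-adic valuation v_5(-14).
v_5(-14) = 0

v_5(n) is the largest exponent k such that 5^k divides n. Factor out: -14 = -5^0 · 14. (Sign doesn't affect v_p.) So v_5(-14) = 0.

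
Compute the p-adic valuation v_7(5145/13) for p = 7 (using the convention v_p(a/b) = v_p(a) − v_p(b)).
v_7(5145/13) = 3

Factor powers of 7 from the numerator and denominator of the reduced fraction: 5145 = 7^3 · 15 and 13 = 7^0 · 13. Apply v_p(a/b) = v_p(a) − v_p(b): v_7(5145/13) = 3 − 0 = 3.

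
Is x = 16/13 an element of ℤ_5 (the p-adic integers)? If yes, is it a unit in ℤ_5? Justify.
x ∈ ℤ_5^× (unit); v_5(x) = 0

ℤ_5 = {x ∈ ℚ_5 : v_5(x) ≥ 0} and ℤ_5^× = {x ∈ ℤ_5 : v_5(x) = 0}. Here v_5(16/13) = v_5(num) − v_5(den) = 0; compare against these criteria.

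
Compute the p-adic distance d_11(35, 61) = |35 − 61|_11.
d_11(35, 61) = 1

Step 1 — x − y = 35 − 61 = -26. Step 2 — v_11(-26) = 0 (factor: -26 = −(11^0 · 26); the sign does not affect v_p). Step 3 — |x − y|_11 = 11^{0} = 1.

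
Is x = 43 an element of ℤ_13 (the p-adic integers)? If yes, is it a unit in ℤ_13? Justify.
x ∈ ℤ_13^× (unit); v_13(x) = 0

ℤ_13 = {x ∈ ℚ_13 : v_13(x) ≥ 0} and ℤ_13^× = {x ∈ ℤ_13 : v_13(x) = 0}. Here v_13(43) = v_13(num) − v_13(den) = 0; compare against these criteria.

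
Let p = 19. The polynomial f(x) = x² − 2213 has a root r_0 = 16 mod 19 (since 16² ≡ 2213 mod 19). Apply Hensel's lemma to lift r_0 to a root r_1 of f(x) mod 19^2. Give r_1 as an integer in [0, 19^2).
r_1 = 111 (mod 361)

Hensel's recurrence: r_{i+1} = r_i − f(r_i)·(f′(r_i))^{-1} mod 19^{i+2}, with f′(x) = 2x. Iterate:
  r_0 = 16 (mod 19)
  r_1 = 111 (mod 361)
Final: r_1 = 111, and one checks f(r_1) ≡ 0 mod 19^2.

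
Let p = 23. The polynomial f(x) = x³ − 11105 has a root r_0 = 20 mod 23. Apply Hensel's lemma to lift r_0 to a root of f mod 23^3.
r_2 = 2251 (mod 12167)

Hensel: r_{i+1} = r_i − f(r_i)/f′(r_i) mod 23^{i+2}, where f′(x) = 3x². Iterate:
  r_0 = 20 (mod 23)
  r_1 = 135 (mod 529)
  r_2 = 2251 (mod 12167)
Final: r = 2251 with f(r) ≡ 0 mod 23^3.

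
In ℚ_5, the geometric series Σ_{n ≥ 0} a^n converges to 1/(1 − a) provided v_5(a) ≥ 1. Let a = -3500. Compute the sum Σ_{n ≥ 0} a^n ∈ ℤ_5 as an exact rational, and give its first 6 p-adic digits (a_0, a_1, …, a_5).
Σ a^n = 1/(1 − a) = 1/3501;  first 6 digits = (1, 0, 0, 2, 4, 3)

v_5(a) = 3 ≥ 1, so the series converges in ℤ_5 to 1/(1 − a) = 1/(1 − (-3500)) = 1/3501. Expand this rational in ℤ_5: compute digits iteratively via d_i = x_i mod 5, x_{i+1} = (x_i − d_i)/5. The first 6 digits are (1, 0, 0, 2, 4, 3).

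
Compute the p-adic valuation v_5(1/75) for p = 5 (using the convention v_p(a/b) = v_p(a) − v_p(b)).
v_5(1/75) = -2

Factor powers of 5 from the numerator and denominator of the reduced fraction: 1 = 5^0 · 1 and 75 = 5^2 · 3. Apply v_p(a/b) = v_p(a) − v_p(b): v_5(1/75) = 0 − 2 = -2.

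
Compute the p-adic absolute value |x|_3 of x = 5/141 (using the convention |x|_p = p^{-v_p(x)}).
|5/141|_3 = 3

Step 1 — compute v_3(x) by factoring powers of 3 out of the numerator and denominator: v_3(5/141) = -1. Step 2 — apply |x|_p = p^{-v_p(x)} = 3^{1} = 3.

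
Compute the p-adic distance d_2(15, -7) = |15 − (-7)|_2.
d_2(15, -7) = 1/2

Step 1 — x − y = 15 − (-7) = 22. Step 2 — v_2(22) = 1 (factor: 22 = (2^1 · 11); the sign does not affect v_p). Step 3 — |x − y|_2 = 2^{-1} = 1/2.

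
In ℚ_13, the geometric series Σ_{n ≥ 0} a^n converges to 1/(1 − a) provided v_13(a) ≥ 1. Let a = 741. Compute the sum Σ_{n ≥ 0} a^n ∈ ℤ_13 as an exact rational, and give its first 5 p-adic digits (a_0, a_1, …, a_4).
Σ a^n = 1/(1 − a) = -1/740;  first 5 digits = (1, 5, 3, 11, 4)

v_13(a) = 1 ≥ 1, so the series converges in ℤ_13 to 1/(1 − a) = 1/(1 − 741) = -1/740. Expand this rational in ℤ_13: compute digits iteratively via d_i = x_i mod 13, x_{i+1} = (x_i − d_i)/13. The first 5 digits are (1, 5, 3, 11, 4).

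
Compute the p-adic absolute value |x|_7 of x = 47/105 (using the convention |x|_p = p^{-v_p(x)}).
|47/105|_7 = 7

Step 1 — compute v_7(x) by factoring powers of 7 out of the numerator and denominator: v_7(47/105) = -1. Step 2 — apply |x|_p = p^{-v_p(x)} = 7^{1} = 7.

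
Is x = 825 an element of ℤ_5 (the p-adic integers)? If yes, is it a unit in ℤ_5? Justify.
x ∈ ℤ_5 but not a unit; v_5(x) = 2 > 0

ℤ_5 = {x ∈ ℚ_5 : v_5(x) ≥ 0} and ℤ_5^× = {x ∈ ℤ_5 : v_5(x) = 0}. Here v_5(825) = v_5(num) − v_5(den) = 2; compare against these criteria.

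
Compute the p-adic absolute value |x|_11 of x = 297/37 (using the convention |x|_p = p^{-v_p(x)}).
|297/37|_11 = 1/11

Step 1 — compute v_11(x) by factoring powers of 11 out of the numerator and denominator: v_11(297/37) = 1. Step 2 — apply |x|_p = p^{-v_p(x)} = 11^{-1} = 1/11.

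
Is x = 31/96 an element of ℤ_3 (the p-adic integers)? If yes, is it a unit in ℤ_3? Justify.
x ∉ ℤ_3 (v_3(x) = -1 < 0)

ℤ_3 = {x ∈ ℚ_3 : v_3(x) ≥ 0} and ℤ_3^× = {x ∈ ℤ_3 : v_3(x) = 0}. Here v_3(31/96) = v_3(num) − v_3(den) = -1; compare against these criteria.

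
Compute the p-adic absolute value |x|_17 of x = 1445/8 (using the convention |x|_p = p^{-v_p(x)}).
|1445/8|_17 = 1/289

Step 1 — compute v_17(x) by factoring powers of 17 out of the numerator and denominator: v_17(1445/8) = 2. Step 2 — apply |x|_p = p^{-v_p(x)} = 17^{-2} = 1/289.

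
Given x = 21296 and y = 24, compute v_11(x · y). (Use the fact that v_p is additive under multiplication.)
v_11(511104) = 3

v_p(x) = 3 (factor: 21296 = 11^3 · 16); v_p(y) = 0 (factor: 24 = 11^0 · 24). Additivity: v_p(xy) = v_p(x) + v_p(y) = 3 + 0 = 3. (Direct check: xy = 511104 = 11^3 · (384).)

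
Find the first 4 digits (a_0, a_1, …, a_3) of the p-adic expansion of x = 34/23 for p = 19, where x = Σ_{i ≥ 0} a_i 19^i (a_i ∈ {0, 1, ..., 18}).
(a_0, …, a_3) = (18, 14, 5, 3)

v_19(34/23) = 0 (numerator and denominator both coprime to 19), so x ∈ ℤ_19^×. Compute digits iteratively via a_i = x_i mod 19, x_{i+1} = (x_i − a_i)/19, with x_0 = x:
  x_0 = 34/23;  a_0 = 18;  x_1 = (x_0 − 18)/19 = -20/23
  x_1 = -20/23;  a_1 = 14;  x_2 = (x_1 − 14)/19 = -18/23
  x_2 = -18/23;  a_2 = 5;  x_3 = (x_2 − 5)/19 = -7/23
  x_3 = -7/23;  a_3 = 3;  x_4 = (x_3 − 3)/19 = -4/23
Digits: (18, 14, 5, 3).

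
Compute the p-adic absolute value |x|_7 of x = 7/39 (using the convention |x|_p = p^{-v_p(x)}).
|7/39|_7 = 1/7

Step 1 — compute v_7(x) by factoring powers of 7 out of the numerator and denominator: v_7(7/39) = 1. Step 2 — apply |x|_p = p^{-v_p(x)} = 7^{-1} = 1/7.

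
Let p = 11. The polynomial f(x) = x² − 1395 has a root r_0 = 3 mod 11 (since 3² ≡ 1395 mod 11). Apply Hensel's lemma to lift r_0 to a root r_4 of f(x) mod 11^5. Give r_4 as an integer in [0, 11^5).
r_4 = 90500 (mod 161051)

Hensel's recurrence: r_{i+1} = r_i − f(r_i)·(f′(r_i))^{-1} mod 11^{i+2}, with f′(x) = 2x. Iterate:
  r_0 = 3 (mod 11)
  r_1 = 113 (mod 121)
  r_2 = 1323 (mod 1331)
  r_3 = 2654 (mod 14641)
  r_4 = 90500 (mod 161051)
Final: r_4 = 90500, and one checks f(r_4) ≡ 0 mod 11^5.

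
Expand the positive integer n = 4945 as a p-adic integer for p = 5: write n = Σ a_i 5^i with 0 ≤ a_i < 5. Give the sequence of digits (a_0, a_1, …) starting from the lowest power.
(a_0, a_1, …) = (0, 4, 2, 4, 2, 1)

Repeated division by 5 gives the digits low-to-high: 4945 = 4·5^1 + 2·5^2 + 4·5^3 + 2·5^4 + 1·5^5. Digit sequence: (0, 4, 2, 4, 2, 1).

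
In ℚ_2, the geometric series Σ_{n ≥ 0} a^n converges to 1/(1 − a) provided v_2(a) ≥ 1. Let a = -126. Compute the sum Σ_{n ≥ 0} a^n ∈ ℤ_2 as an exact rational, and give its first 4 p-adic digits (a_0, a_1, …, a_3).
Σ a^n = 1/(1 − a) = 1/127;  first 4 digits = (1, 1, 1, 1)

v_2(a) = 1 ≥ 1, so the series converges in ℤ_2 to 1/(1 − a) = 1/(1 − (-126)) = 1/127. Expand this rational in ℤ_2: compute digits iteratively via d_i = x_i mod 2, x_{i+1} = (x_i − d_i)/2. The first 4 digits are (1, 1, 1, 1).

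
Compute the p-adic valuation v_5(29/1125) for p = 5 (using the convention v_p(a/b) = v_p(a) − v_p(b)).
v_5(29/1125) = -3

Factor powers of 5 from the numerator and denominator of the reduced fraction: 29 = 5^0 · 29 and 1125 = 5^3 · 9. Apply v_p(a/b) = v_p(a) − v_p(b): v_5(29/1125) = 0 − 3 = -3.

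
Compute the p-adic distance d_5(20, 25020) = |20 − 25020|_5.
d_5(20, 25020) = 1/3125

Step 1 — x − y = 20 − 25020 = -25000. Step 2 — v_5(-25000) = 5 (factor: -25000 = −(5^5 · 8); the sign does not affect v_p). Step 3 — |x − y|_5 = 5^{-5} = 1/3125.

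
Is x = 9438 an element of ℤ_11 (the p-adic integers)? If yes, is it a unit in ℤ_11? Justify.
x ∈ ℤ_11 but not a unit; v_11(x) = 2 > 0

ℤ_11 = {x ∈ ℚ_11 : v_11(x) ≥ 0} and ℤ_11^× = {x ∈ ℤ_11 : v_11(x) = 0}. Here v_11(9438) = v_11(num) − v_11(den) = 2; compare against these criteria.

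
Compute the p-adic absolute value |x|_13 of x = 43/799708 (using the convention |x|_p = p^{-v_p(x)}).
|43/799708|_13 = 28561

Step 1 — compute v_13(x) by factoring powers of 13 out of the numerator and denominator: v_13(43/799708) = -4. Step 2 — apply |x|_p = p^{-v_p(x)} = 13^{4} = 28561.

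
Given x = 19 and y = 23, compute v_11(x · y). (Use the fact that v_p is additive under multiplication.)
v_11(437) = 0

v_p(x) = 0 (factor: 19 = 11^0 · 19); v_p(y) = 0 (factor: 23 = 11^0 · 23). Additivity: v_p(xy) = v_p(x) + v_p(y) = 0 + 0 = 0. (Direct check: xy = 437 = 11^0 · (437).)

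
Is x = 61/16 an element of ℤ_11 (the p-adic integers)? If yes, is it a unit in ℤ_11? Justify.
x ∈ ℤ_11^× (unit); v_11(x) = 0

ℤ_11 = {x ∈ ℚ_11 : v_11(x) ≥ 0} and ℤ_11^× = {x ∈ ℤ_11 : v_11(x) = 0}. Here v_11(61/16) = v_11(num) − v_11(den) = 0; compare against these criteria.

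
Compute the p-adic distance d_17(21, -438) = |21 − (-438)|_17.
d_17(21, -438) = 1/17

Step 1 — x − y = 21 − (-438) = 459. Step 2 — v_17(459) = 1 (factor: 459 = (17^1 · 27); the sign does not affect v_p). Step 3 — |x − y|_17 = 17^{-1} = 1/17.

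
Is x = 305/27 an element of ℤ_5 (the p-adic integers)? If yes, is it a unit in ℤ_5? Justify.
x ∈ ℤ_5 but not a unit; v_5(x) = 1 > 0

ℤ_5 = {x ∈ ℚ_5 : v_5(x) ≥ 0} and ℤ_5^× = {x ∈ ℤ_5 : v_5(x) = 0}. Here v_5(305/27) = v_5(num) − v_5(den) = 1; compare against these criteria.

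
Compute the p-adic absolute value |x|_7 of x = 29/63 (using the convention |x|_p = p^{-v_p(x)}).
|29/63|_7 = 7

Step 1 — compute v_7(x) by factoring powers of 7 out of the numerator and denominator: v_7(29/63) = -1. Step 2 — apply |x|_p = p^{-v_p(x)} = 7^{1} = 7.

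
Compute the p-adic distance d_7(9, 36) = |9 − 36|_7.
d_7(9, 36) = 1

Step 1 — x − y = 9 − 36 = -27. Step 2 — v_7(-27) = 0 (factor: -27 = −(7^0 · 27); the sign does not affect v_p). Step 3 — |x − y|_7 = 7^{0} = 1.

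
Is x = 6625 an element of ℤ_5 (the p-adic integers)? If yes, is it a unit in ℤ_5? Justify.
x ∈ ℤ_5 but not a unit; v_5(x) = 3 > 0

ℤ_5 = {x ∈ ℚ_5 : v_5(x) ≥ 0} and ℤ_5^× = {x ∈ ℤ_5 : v_5(x) = 0}. Here v_5(6625) = v_5(num) − v_5(den) = 3; compare against these criteria.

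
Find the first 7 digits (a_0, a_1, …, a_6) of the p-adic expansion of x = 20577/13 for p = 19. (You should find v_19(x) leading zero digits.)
(a_0, …, a_6) = (0, 0, 0, 9, 1, 16, 5)

v_19(20577/13) = 3, so a_0 = ... = a_2 = 0. Factor out: x = 19^3 · u with u = 3/13 a unit in ℤ_19. Expand u iteratively via a_{v+i} = u_i mod 19, u_{i+1} = (u_i − a_{v+i})/19:
  u_0 = 3/13;  a_3 = 9;  u_1 = (u_0 − 9)/19 = -6/13
  u_1 = -6/13;  a_4 = 1;  u_2 = (u_1 − 1)/19 = -1/13
  u_2 = -1/13;  a_5 = 16;  u_3 = (u_2 − 16)/19 = -11/13
  u_3 = -11/13;  a_6 = 5;  u_4 = (u_3 − 5)/19 = -4/13
Digits: (0, 0, 0, 9, 1, 16, 5).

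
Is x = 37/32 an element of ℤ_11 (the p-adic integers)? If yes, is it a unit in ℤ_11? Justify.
x ∈ ℤ_11^× (unit); v_11(x) = 0

ℤ_11 = {x ∈ ℚ_11 : v_11(x) ≥ 0} and ℤ_11^× = {x ∈ ℤ_11 : v_11(x) = 0}. Here v_11(37/32) = v_11(num) − v_11(den) = 0; compare against these criteria.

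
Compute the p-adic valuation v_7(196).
v_7(196) = 2

v_7(n) is the largest exponent k such that 7^k divides n. Factor out: 196 = 7^2 · 4. (Sign doesn't affect v_p.) So v_7(196) = 2.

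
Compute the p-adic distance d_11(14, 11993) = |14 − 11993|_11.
d_11(14, 11993) = 1/1331

Step 1 — x − y = 14 − 11993 = -11979. Step 2 — v_11(-11979) = 3 (factor: -11979 = −(11^3 · 9); the sign does not affect v_p). Step 3 — |x − y|_11 = 11^{-3} = 1/1331.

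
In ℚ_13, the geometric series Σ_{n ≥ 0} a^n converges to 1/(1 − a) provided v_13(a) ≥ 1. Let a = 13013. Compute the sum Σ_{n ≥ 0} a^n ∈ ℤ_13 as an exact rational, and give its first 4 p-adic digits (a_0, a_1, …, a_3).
Σ a^n = 1/(1 − a) = -1/13012;  first 4 digits = (1, 0, 12, 5)

v_13(a) = 2 ≥ 1, so the series converges in ℤ_13 to 1/(1 − a) = 1/(1 − 13013) = -1/13012. Expand this rational in ℤ_13: compute digits iteratively via d_i = x_i mod 13, x_{i+1} = (x_i − d_i)/13. The first 4 digits are (1, 0, 12, 5).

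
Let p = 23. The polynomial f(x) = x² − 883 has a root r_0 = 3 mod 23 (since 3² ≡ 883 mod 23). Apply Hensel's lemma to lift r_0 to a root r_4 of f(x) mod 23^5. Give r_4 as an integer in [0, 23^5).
r_4 = 6334042 (mod 6436343)

Hensel's recurrence: r_{i+1} = r_i − f(r_i)·(f′(r_i))^{-1} mod 23^{i+2}, with f′(x) = 2x. Iterate:
  r_0 = 3 (mod 23)
  r_1 = 325 (mod 529)
  r_2 = 7202 (mod 12167)
  r_3 = 177540 (mod 279841)
  r_4 = 6334042 (mod 6436343)
Final: r_4 = 6334042, and one checks f(r_4) ≡ 0 mod 23^5.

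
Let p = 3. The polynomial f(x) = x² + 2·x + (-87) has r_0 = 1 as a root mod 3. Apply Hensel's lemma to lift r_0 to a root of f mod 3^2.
r_1 = 4 (mod 9)

Hensel: r_{i+1} = r_i − f(r_i)·(f′(r_i))^{-1} mod 3^{i+2}, f′(x) = 2x + 2. Iterate:
  r_0 = 1 (mod 3)
  r_1 = 4 (mod 9)
Final: r = 4 satisfies f(r) ≡ 0 mod 3^2.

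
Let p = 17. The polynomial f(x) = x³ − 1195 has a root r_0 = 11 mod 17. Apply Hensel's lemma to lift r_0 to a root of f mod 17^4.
r_3 = 43820 (mod 83521)

Hensel: r_{i+1} = r_i − f(r_i)/f′(r_i) mod 17^{i+2}, where f′(x) = 3x². Iterate:
  r_0 = 11 (mod 17)
  r_1 = 181 (mod 289)
  r_2 = 4516 (mod 4913)
  r_3 = 43820 (mod 83521)
Final: r = 43820 with f(r) ≡ 0 mod 17^4.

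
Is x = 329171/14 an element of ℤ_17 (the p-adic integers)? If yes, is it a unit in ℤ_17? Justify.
x ∈ ℤ_17 but not a unit; v_17(x) = 3 > 0

ℤ_17 = {x ∈ ℚ_17 : v_17(x) ≥ 0} and ℤ_17^× = {x ∈ ℤ_17 : v_17(x) = 0}. Here v_17(329171/14) = v_17(num) − v_17(den) = 3; compare against these criteria.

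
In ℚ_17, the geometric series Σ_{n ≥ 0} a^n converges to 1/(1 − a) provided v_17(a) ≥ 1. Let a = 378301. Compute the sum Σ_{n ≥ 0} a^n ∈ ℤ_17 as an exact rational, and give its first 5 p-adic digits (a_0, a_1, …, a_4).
Σ a^n = 1/(1 − a) = -1/378300;  first 5 digits = (1, 0, 0, 9, 4)

v_17(a) = 3 ≥ 1, so the series converges in ℤ_17 to 1/(1 − a) = 1/(1 − 378301) = -1/378300. Expand this rational in ℤ_17: compute digits iteratively via d_i = x_i mod 17, x_{i+1} = (x_i − d_i)/17. The first 5 digits are (1, 0, 0, 9, 4).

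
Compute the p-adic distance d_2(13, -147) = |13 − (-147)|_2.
d_2(13, -147) = 1/32

Step 1 — x − y = 13 − (-147) = 160. Step 2 — v_2(160) = 5 (factor: 160 = (2^5 · 5); the sign does not affect v_p). Step 3 — |x − y|_2 = 2^{-5} = 1/32.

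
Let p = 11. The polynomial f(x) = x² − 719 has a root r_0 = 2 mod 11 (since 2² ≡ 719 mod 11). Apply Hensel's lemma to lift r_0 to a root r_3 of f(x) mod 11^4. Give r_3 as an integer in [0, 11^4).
r_3 = 9891 (mod 14641)

Hensel's recurrence: r_{i+1} = r_i − f(r_i)·(f′(r_i))^{-1} mod 11^{i+2}, with f′(x) = 2x. Iterate:
  r_0 = 2 (mod 11)
  r_1 = 90 (mod 121)
  r_2 = 574 (mod 1331)
  r_3 = 9891 (mod 14641)
Final: r_3 = 9891, and one checks f(r_3) ≡ 0 mod 11^4.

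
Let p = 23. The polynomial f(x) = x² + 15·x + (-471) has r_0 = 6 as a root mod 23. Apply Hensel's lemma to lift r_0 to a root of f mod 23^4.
r_3 = 154957 (mod 279841)

Hensel: r_{i+1} = r_i − f(r_i)·(f′(r_i))^{-1} mod 23^{i+2}, f′(x) = 2x + 15. Iterate:
  r_0 = 6 (mod 23)
  r_1 = 489 (mod 529)
  r_2 = 8953 (mod 12167)
  r_3 = 154957 (mod 279841)
Final: r = 154957 satisfies f(r) ≡ 0 mod 23^4.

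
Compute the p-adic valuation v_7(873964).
v_7(873964) = 5

v_7(n) is the largest exponent k such that 7^k divides n. Factor out: 873964 = 7^5 · 52. (Sign doesn't affect v_p.) So v_7(873964) = 5.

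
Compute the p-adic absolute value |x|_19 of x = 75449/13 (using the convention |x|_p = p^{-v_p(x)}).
|75449/13|_19 = 1/6859

Step 1 — compute v_19(x) by factoring powers of 19 out of the numerator and denominator: v_19(75449/13) = 3. Step 2 — apply |x|_p = p^{-v_p(x)} = 19^{-3} = 1/6859.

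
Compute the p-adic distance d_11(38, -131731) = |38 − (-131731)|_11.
d_11(38, -131731) = 1/14641

Step 1 — x − y = 38 − (-131731) = 131769. Step 2 — v_11(131769) = 4 (factor: 131769 = (11^4 · 9); the sign does not affect v_p). Step 3 — |x − y|_11 = 11^{-4} = 1/14641.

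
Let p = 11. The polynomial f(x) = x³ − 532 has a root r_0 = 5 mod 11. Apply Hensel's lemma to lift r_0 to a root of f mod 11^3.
r_2 = 588 (mod 1331)

Hensel: r_{i+1} = r_i − f(r_i)/f′(r_i) mod 11^{i+2}, where f′(x) = 3x². Iterate:
  r_0 = 5 (mod 11)
  r_1 = 104 (mod 121)
  r_2 = 588 (mod 1331)
Final: r = 588 with f(r) ≡ 0 mod 11^3.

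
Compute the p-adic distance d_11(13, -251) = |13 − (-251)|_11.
d_11(13, -251) = 1/11

Step 1 — x − y = 13 − (-251) = 264. Step 2 — v_11(264) = 1 (factor: 264 = (11^1 · 24); the sign does not affect v_p). Step 3 — |x − y|_11 = 11^{-1} = 1/11.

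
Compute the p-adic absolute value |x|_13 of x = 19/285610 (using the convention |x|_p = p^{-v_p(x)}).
|19/285610|_13 = 28561

Step 1 — compute v_13(x) by factoring powers of 13 out of the numerator and denominator: v_13(19/285610) = -4. Step 2 — apply |x|_p = p^{-v_p(x)} = 13^{4} = 28561.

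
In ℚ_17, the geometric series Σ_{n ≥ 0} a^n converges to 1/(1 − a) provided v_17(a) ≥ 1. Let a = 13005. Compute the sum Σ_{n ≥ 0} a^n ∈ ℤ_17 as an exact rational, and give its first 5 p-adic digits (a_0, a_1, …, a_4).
Σ a^n = 1/(1 − a) = -1/13004;  first 5 digits = (1, 0, 11, 2, 2)

v_17(a) = 2 ≥ 1, so the series converges in ℤ_17 to 1/(1 − a) = 1/(1 − 13005) = -1/13004. Expand this rational in ℤ_17: compute digits iteratively via d_i = x_i mod 17, x_{i+1} = (x_i − d_i)/17. The first 5 digits are (1, 0, 11, 2, 2).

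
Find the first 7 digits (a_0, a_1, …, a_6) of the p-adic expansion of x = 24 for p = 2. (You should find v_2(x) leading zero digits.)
(a_0, …, a_6) = (0, 0, 0, 1, 1, 0, 0)

v_2(24) = 3, so a_0 = ... = a_2 = 0. Factor out: x = 2^3 · u with u = 3 a unit in ℤ_2. Expand u iteratively via a_{v+i} = u_i mod 2, u_{i+1} = (u_i − a_{v+i})/2:
  u_0 = 3;  a_3 = 1;  u_1 = (u_0 − 1)/2 = 1
  u_1 = 1;  a_4 = 1;  u_2 = (u_1 − 1)/2 = 0
  u_2 = 0;  a_5 = 0;  u_3 = (u_2 − 0)/2 = 0
  u_3 = 0;  a_6 = 0;  u_4 = (u_3 − 0)/2 = 0
Digits: (0, 0, 0, 1, 1, 0, 0).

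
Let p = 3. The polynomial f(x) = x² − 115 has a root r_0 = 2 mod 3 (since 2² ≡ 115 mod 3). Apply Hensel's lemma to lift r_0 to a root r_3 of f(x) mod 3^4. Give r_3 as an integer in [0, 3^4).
r_3 = 14 (mod 81)

Hensel's recurrence: r_{i+1} = r_i − f(r_i)·(f′(r_i))^{-1} mod 3^{i+2}, with f′(x) = 2x. Iterate:
  r_0 = 2 (mod 3)
  r_1 = 5 (mod 9)
  r_2 = 14 (mod 27)
  r_3 = 14 (mod 81)
Final: r_3 = 14, and one checks f(r_3) ≡ 0 mod 3^4.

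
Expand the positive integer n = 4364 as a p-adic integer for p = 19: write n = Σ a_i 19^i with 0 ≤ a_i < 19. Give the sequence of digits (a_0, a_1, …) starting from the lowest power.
(a_0, a_1, …) = (13, 1, 12)

Repeated division by 19 gives the digits low-to-high: 4364 = 13 + 1·19^1 + 12·19^2. Digit sequence: (13, 1, 12).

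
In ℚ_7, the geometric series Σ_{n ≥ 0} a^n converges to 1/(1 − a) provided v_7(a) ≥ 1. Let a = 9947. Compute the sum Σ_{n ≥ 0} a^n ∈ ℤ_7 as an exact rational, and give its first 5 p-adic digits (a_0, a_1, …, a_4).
Σ a^n = 1/(1 − a) = -1/9946;  first 5 digits = (1, 0, 0, 1, 4)

v_7(a) = 3 ≥ 1, so the series converges in ℤ_7 to 1/(1 − a) = 1/(1 − 9947) = -1/9946. Expand this rational in ℤ_7: compute digits iteratively via d_i = x_i mod 7, x_{i+1} = (x_i − d_i)/7. The first 5 digits are (1, 0, 0, 1, 4).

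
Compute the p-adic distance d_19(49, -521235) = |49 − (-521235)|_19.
d_19(49, -521235) = 1/130321

Step 1 — x − y = 49 − (-521235) = 521284. Step 2 — v_19(521284) = 4 (factor: 521284 = (19^4 · 4); the sign does not affect v_p). Step 3 — |x − y|_19 = 19^{-4} = 1/130321.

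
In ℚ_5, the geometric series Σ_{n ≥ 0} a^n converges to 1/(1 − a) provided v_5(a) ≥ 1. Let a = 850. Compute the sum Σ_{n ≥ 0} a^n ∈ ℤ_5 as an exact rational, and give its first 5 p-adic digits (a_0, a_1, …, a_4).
Σ a^n = 1/(1 − a) = -1/849;  first 5 digits = (1, 0, 4, 1, 2)

v_5(a) = 2 ≥ 1, so the series converges in ℤ_5 to 1/(1 − a) = 1/(1 − 850) = -1/849. Expand this rational in ℤ_5: compute digits iteratively via d_i = x_i mod 5, x_{i+1} = (x_i − d_i)/5. The first 5 digits are (1, 0, 4, 1, 2).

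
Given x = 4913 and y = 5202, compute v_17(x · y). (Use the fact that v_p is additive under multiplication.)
v_17(25557426) = 5

v_p(x) = 3 (factor: 4913 = 17^3 · 1); v_p(y) = 2 (factor: 5202 = 17^2 · 18). Additivity: v_p(xy) = v_p(x) + v_p(y) = 3 + 2 = 5. (Direct check: xy = 25557426 = 17^5 · (18).)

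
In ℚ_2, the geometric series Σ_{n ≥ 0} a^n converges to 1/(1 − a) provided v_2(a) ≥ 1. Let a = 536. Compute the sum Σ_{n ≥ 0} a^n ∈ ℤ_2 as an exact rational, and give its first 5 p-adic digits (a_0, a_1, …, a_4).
Σ a^n = 1/(1 − a) = -1/535;  first 5 digits = (1, 0, 0, 1, 1)

v_2(a) = 3 ≥ 1, so the series converges in ℤ_2 to 1/(1 − a) = 1/(1 − 536) = -1/535. Expand this rational in ℤ_2: compute digits iteratively via d_i = x_i mod 2, x_{i+1} = (x_i − d_i)/2. The first 5 digits are (1, 0, 0, 1, 1).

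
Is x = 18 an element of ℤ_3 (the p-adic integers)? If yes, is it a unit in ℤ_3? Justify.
x ∈ ℤ_3 but not a unit; v_3(x) = 2 > 0

ℤ_3 = {x ∈ ℚ_3 : v_3(x) ≥ 0} and ℤ_3^× = {x ∈ ℤ_3 : v_3(x) = 0}. Here v_3(18) = v_3(num) − v_3(den) = 2; compare against these criteria.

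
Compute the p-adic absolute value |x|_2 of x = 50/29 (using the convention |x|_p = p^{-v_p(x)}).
|50/29|_2 = 1/2

Step 1 — compute v_2(x) by factoring powers of 2 out of the numerator and denominator: v_2(50/29) = 1. Step 2 — apply |x|_p = p^{-v_p(x)} = 2^{-1} = 1/2.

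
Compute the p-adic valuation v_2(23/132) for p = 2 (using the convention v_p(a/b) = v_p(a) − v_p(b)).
v_2(23/132) = -2

Factor powers of 2 from the numerator and denominator of the reduced fraction: 23 = 2^0 · 23 and 132 = 2^2 · 33. Apply v_p(a/b) = v_p(a) − v_p(b): v_2(23/132) = 0 − 2 = -2.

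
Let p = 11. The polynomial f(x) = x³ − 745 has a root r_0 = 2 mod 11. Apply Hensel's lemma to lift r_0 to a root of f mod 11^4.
r_3 = 1223 (mod 14641)

Hensel: r_{i+1} = r_i − f(r_i)/f′(r_i) mod 11^{i+2}, where f′(x) = 3x². Iterate:
  r_0 = 2 (mod 11)
  r_1 = 13 (mod 121)
  r_2 = 1223 (mod 1331)
  r_3 = 1223 (mod 14641)
Final: r = 1223 with f(r) ≡ 0 mod 11^4.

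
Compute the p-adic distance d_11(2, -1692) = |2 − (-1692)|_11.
d_11(2, -1692) = 1/121

Step 1 — x − y = 2 − (-1692) = 1694. Step 2 — v_11(1694) = 2 (factor: 1694 = (11^2 · 14); the sign does not affect v_p). Step 3 — |x − y|_11 = 11^{-2} = 1/121.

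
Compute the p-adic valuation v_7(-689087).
v_7(-689087) = 5

v_7(n) is the largest exponent k such that 7^k divides n. Factor out: -689087 = -7^5 · 41. (Sign doesn't affect v_p.) So v_7(-689087) = 5.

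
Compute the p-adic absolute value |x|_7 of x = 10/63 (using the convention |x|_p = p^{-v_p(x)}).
|10/63|_7 = 7

Step 1 — compute v_7(x) by factoring powers of 7 out of the numerator and denominator: v_7(10/63) = -1. Step 2 — apply |x|_p = p^{-v_p(x)} = 7^{1} = 7.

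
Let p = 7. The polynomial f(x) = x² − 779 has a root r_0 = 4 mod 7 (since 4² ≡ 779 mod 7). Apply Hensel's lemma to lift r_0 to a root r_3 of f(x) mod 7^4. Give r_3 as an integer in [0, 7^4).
r_3 = 816 (mod 2401)

Hensel's recurrence: r_{i+1} = r_i − f(r_i)·(f′(r_i))^{-1} mod 7^{i+2}, with f′(x) = 2x. Iterate:
  r_0 = 4 (mod 7)
  r_1 = 32 (mod 49)
  r_2 = 130 (mod 343)
  r_3 = 816 (mod 2401)
Final: r_3 = 816, and one checks f(r_3) ≡ 0 mod 7^4.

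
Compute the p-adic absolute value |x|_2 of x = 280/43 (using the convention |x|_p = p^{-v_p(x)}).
|280/43|_2 = 1/8

Step 1 — compute v_2(x) by factoring powers of 2 out of the numerator and denominator: v_2(280/43) = 3. Step 2 — apply |x|_p = p^{-v_p(x)} = 2^{-3} = 1/8.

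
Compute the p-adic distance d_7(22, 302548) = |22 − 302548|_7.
d_7(22, 302548) = 1/16807

Step 1 — x − y = 22 − 302548 = -302526. Step 2 — v_7(-302526) = 5 (factor: -302526 = −(7^5 · 18); the sign does not affect v_p). Step 3 — |x − y|_7 = 7^{-5} = 1/16807.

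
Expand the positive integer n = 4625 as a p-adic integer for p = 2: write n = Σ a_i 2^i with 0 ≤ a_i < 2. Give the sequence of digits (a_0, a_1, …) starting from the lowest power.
(a_0, a_1, …) = (1, 0, 0, 0, 1, 0, 0, 0, 0, 1, 0, 0, 1)

Repeated division by 2 gives the digits low-to-high: 4625 = 1 + 1·2^4 + 1·2^9 + 1·2^12. Digit sequence: (1, 0, 0, 0, 1, 0, 0, 0, 0, 1, 0, 0, 1).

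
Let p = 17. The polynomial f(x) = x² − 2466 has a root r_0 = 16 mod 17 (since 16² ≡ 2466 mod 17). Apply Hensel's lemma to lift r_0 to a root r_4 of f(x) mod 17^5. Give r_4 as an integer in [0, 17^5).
r_4 = 111621 (mod 1419857)

Hensel's recurrence: r_{i+1} = r_i − f(r_i)·(f′(r_i))^{-1} mod 17^{i+2}, with f′(x) = 2x. Iterate:
  r_0 = 16 (mod 17)
  r_1 = 67 (mod 289)
  r_2 = 3535 (mod 4913)
  r_3 = 28100 (mod 83521)
  r_4 = 111621 (mod 1419857)
Final: r_4 = 111621, and one checks f(r_4) ≡ 0 mod 17^5.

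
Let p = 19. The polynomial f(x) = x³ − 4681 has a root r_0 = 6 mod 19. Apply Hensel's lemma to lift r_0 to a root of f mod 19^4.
r_3 = 26036 (mod 130321)

Hensel: r_{i+1} = r_i − f(r_i)/f′(r_i) mod 19^{i+2}, where f′(x) = 3x². Iterate:
  r_0 = 6 (mod 19)
  r_1 = 44 (mod 361)
  r_2 = 5459 (mod 6859)
  r_3 = 26036 (mod 130321)
Final: r = 26036 with f(r) ≡ 0 mod 19^4.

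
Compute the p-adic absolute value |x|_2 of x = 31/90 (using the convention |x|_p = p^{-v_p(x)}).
|31/90|_2 = 2

Step 1 — compute v_2(x) by factoring powers of 2 out of the numerator and denominator: v_2(31/90) = -1. Step 2 — apply |x|_p = p^{-v_p(x)} = 2^{1} = 2.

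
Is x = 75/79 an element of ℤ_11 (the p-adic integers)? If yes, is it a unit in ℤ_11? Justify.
x ∈ ℤ_11^× (unit); v_11(x) = 0

ℤ_11 = {x ∈ ℚ_11 : v_11(x) ≥ 0} and ℤ_11^× = {x ∈ ℤ_11 : v_11(x) = 0}. Here v_11(75/79) = v_11(num) − v_11(den) = 0; compare against these criteria.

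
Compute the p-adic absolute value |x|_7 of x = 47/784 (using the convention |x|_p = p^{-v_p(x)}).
|47/784|_7 = 49

Step 1 — compute v_7(x) by factoring powers of 7 out of the numerator and denominator: v_7(47/784) = -2. Step 2 — apply |x|_p = p^{-v_p(x)} = 7^{2} = 49.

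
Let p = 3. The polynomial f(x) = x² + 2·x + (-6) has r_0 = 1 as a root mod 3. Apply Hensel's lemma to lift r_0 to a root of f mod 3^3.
r_2 = 13 (mod 27)

Hensel: r_{i+1} = r_i − f(r_i)·(f′(r_i))^{-1} mod 3^{i+2}, f′(x) = 2x + 2. Iterate:
  r_0 = 1 (mod 3)
  r_1 = 4 (mod 9)
  r_2 = 13 (mod 27)
Final: r = 13 satisfies f(r) ≡ 0 mod 3^3.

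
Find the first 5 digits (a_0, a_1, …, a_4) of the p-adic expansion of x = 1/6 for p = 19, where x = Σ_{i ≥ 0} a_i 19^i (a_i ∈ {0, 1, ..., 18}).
(a_0, …, a_4) = (16, 15, 15, 15, 15)

v_19(1/6) = 0 (numerator and denominator both coprime to 19), so x ∈ ℤ_19^×. Compute digits iteratively via a_i = x_i mod 19, x_{i+1} = (x_i − a_i)/19, with x_0 = x:
  x_0 = 1/6;  a_0 = 16;  x_1 = (x_0 − 16)/19 = -5/6
  x_1 = -5/6;  a_1 = 15;  x_2 = (x_1 − 15)/19 = -5/6
  x_2 = -5/6;  a_2 = 15;  x_3 = (x_2 − 15)/19 = -5/6
  x_3 = -5/6;  a_3 = 15;  x_4 = (x_3 − 15)/19 = -5/6
  x_4 = -5/6;  a_4 = 15;  x_5 = (x_4 − 15)/19 = -5/6
Digits: (16, 15, 15, 15, 15).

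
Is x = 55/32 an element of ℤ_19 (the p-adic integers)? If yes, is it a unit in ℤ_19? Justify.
x ∈ ℤ_19^× (unit); v_19(x) = 0

ℤ_19 = {x ∈ ℚ_19 : v_19(x) ≥ 0} and ℤ_19^× = {x ∈ ℤ_19 : v_19(x) = 0}. Here v_19(55/32) = v_19(num) − v_19(den) = 0; compare against these criteria.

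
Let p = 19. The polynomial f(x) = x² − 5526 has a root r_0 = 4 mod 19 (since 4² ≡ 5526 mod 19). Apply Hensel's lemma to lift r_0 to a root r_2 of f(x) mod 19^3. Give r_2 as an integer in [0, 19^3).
r_2 = 1144 (mod 6859)

Hensel's recurrence: r_{i+1} = r_i − f(r_i)·(f′(r_i))^{-1} mod 19^{i+2}, with f′(x) = 2x. Iterate:
  r_0 = 4 (mod 19)
  r_1 = 61 (mod 361)
  r_2 = 1144 (mod 6859)
Final: r_2 = 1144, and one checks f(r_2) ≡ 0 mod 19^3.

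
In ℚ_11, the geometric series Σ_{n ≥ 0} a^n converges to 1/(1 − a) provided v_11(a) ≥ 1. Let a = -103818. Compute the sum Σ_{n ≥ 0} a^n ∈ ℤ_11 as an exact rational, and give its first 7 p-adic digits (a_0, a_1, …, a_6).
Σ a^n = 1/(1 − a) = 1/103819;  first 7 digits = (1, 0, 0, 10, 3, 10, 0)

v_11(a) = 3 ≥ 1, so the series converges in ℤ_11 to 1/(1 − a) = 1/(1 − (-103818)) = 1/103819. Expand this rational in ℤ_11: compute digits iteratively via d_i = x_i mod 11, x_{i+1} = (x_i − d_i)/11. The first 7 digits are (1, 0, 0, 10, 3, 10, 0).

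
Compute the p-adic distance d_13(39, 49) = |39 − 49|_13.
d_13(39, 49) = 1

Step 1 — x − y = 39 − 49 = -10. Step 2 — v_13(-10) = 0 (factor: -10 = −(13^0 · 10); the sign does not affect v_p). Step 3 — |x − y|_13 = 13^{0} = 1.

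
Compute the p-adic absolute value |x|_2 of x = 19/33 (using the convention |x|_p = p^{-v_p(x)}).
|19/33|_2 = 1

Step 1 — compute v_2(x) by factoring powers of 2 out of the numerator and denominator: v_2(19/33) = 0. Step 2 — apply |x|_p = p^{-v_p(x)} = 2^{0} = 1.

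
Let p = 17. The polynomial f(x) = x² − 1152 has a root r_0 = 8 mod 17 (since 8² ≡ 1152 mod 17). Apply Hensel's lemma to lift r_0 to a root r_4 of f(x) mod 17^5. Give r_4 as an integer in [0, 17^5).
r_4 = 1129777 (mod 1419857)

Hensel's recurrence: r_{i+1} = r_i − f(r_i)·(f′(r_i))^{-1} mod 17^{i+2}, with f′(x) = 2x. Iterate:
  r_0 = 8 (mod 17)
  r_1 = 76 (mod 289)
  r_2 = 4700 (mod 4913)
  r_3 = 44004 (mod 83521)
  r_4 = 1129777 (mod 1419857)
Final: r_4 = 1129777, and one checks f(r_4) ≡ 0 mod 17^5.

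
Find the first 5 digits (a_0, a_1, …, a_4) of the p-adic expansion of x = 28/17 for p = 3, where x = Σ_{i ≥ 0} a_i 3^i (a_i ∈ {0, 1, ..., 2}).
(a_0, …, a_4) = (2, 2, 0, 1, 1)

v_3(28/17) = 0 (numerator and denominator both coprime to 3), so x ∈ ℤ_3^×. Compute digits iteratively via a_i = x_i mod 3, x_{i+1} = (x_i − a_i)/3, with x_0 = x:
  x_0 = 28/17;  a_0 = 2;  x_1 = (x_0 − 2)/3 = -2/17
  x_1 = -2/17;  a_1 = 2;  x_2 = (x_1 − 2)/3 = -12/17
  x_2 = -12/17;  a_2 = 0;  x_3 = (x_2 − 0)/3 = -4/17
  x_3 = -4/17;  a_3 = 1;  x_4 = (x_3 − 1)/3 = -7/17
  x_4 = -7/17;  a_4 = 1;  x_5 = (x_4 − 1)/3 = -8/17
Digits: (2, 2, 0, 1, 1).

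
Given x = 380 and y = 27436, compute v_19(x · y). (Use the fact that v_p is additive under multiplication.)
v_19(10425680) = 4

v_p(x) = 1 (factor: 380 = 19^1 · 20); v_p(y) = 3 (factor: 27436 = 19^3 · 4). Additivity: v_p(xy) = v_p(x) + v_p(y) = 1 + 3 = 4. (Direct check: xy = 10425680 = 19^4 · (80).)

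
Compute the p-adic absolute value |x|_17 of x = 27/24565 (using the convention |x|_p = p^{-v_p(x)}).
|27/24565|_17 = 4913

Step 1 — compute v_17(x) by factoring powers of 17 out of the numerator and denominator: v_17(27/24565) = -3. Step 2 — apply |x|_p = p^{-v_p(x)} = 17^{3} = 4913.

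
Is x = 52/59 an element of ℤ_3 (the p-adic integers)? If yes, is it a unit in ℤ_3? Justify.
x ∈ ℤ_3^× (unit); v_3(x) = 0

ℤ_3 = {x ∈ ℚ_3 : v_3(x) ≥ 0} and ℤ_3^× = {x ∈ ℤ_3 : v_3(x) = 0}. Here v_3(52/59) = v_3(num) − v_3(den) = 0; compare against these criteria.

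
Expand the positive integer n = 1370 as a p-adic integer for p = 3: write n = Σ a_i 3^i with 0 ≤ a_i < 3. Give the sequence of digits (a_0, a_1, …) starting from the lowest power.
(a_0, a_1, …) = (2, 0, 2, 2, 1, 2, 1)

Repeated division by 3 gives the digits low-to-high: 1370 = 2 + 2·3^2 + 2·3^3 + 1·3^4 + 2·3^5 + 1·3^6. Digit sequence: (2, 0, 2, 2, 1, 2, 1).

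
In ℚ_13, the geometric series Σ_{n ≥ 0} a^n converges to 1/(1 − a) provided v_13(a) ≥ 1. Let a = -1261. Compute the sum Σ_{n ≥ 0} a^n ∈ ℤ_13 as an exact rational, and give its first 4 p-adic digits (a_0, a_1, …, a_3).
Σ a^n = 1/(1 − a) = 1/1262;  first 4 digits = (1, 7, 2, 0)

v_13(a) = 1 ≥ 1, so the series converges in ℤ_13 to 1/(1 − a) = 1/(1 − (-1261)) = 1/1262. Expand this rational in ℤ_13: compute digits iteratively via d_i = x_i mod 13, x_{i+1} = (x_i − d_i)/13. The first 4 digits are (1, 7, 2, 0).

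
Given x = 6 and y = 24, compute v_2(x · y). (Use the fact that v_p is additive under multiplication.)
v_2(144) = 4

v_p(x) = 1 (factor: 6 = 2^1 · 3); v_p(y) = 3 (factor: 24 = 2^3 · 3). Additivity: v_p(xy) = v_p(x) + v_p(y) = 1 + 3 = 4. (Direct check: xy = 144 = 2^4 · (9).)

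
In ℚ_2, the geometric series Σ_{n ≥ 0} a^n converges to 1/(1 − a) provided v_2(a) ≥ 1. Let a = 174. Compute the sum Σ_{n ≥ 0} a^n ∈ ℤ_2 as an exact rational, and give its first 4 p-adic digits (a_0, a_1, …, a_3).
Σ a^n = 1/(1 − a) = -1/173;  first 4 digits = (1, 1, 0, 1)

v_2(a) = 1 ≥ 1, so the series converges in ℤ_2 to 1/(1 − a) = 1/(1 − 174) = -1/173. Expand this rational in ℤ_2: compute digits iteratively via d_i = x_i mod 2, x_{i+1} = (x_i − d_i)/2. The first 4 digits are (1, 1, 0, 1).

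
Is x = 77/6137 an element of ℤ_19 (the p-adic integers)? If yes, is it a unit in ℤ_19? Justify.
x ∉ ℤ_19 (v_19(x) = -2 < 0)

ℤ_19 = {x ∈ ℚ_19 : v_19(x) ≥ 0} and ℤ_19^× = {x ∈ ℤ_19 : v_19(x) = 0}. Here v_19(77/6137) = v_19(num) − v_19(den) = -2; compare against these criteria.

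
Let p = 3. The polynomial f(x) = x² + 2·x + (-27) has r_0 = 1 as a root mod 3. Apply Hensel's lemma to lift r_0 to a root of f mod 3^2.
r_1 = 7 (mod 9)

Hensel: r_{i+1} = r_i − f(r_i)·(f′(r_i))^{-1} mod 3^{i+2}, f′(x) = 2x + 2. Iterate:
  r_0 = 1 (mod 3)
  r_1 = 7 (mod 9)
Final: r = 7 satisfies f(r) ≡ 0 mod 3^2.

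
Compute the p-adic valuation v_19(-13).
v_19(-13) = 0

v_19(n) is the largest exponent k such that 19^k divides n. Factor out: -13 = -19^0 · 13. (Sign doesn't affect v_p.) So v_19(-13) = 0.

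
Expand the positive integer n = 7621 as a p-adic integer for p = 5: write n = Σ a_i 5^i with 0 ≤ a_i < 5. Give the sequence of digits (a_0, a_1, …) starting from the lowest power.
(a_0, a_1, …) = (1, 4, 4, 0, 2, 2)

Repeated division by 5 gives the digits low-to-high: 7621 = 1 + 4·5^1 + 4·5^2 + 2·5^4 + 2·5^5. Digit sequence: (1, 4, 4, 0, 2, 2).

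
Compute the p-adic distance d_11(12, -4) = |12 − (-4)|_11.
d_11(12, -4) = 1

Step 1 — x − y = 12 − (-4) = 16. Step 2 — v_11(16) = 0 (factor: 16 = (11^0 · 16); the sign does not affect v_p). Step 3 — |x − y|_11 = 11^{0} = 1.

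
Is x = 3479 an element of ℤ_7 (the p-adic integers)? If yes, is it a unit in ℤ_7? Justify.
x ∈ ℤ_7 but not a unit; v_7(x) = 2 > 0

ℤ_7 = {x ∈ ℚ_7 : v_7(x) ≥ 0} and ℤ_7^× = {x ∈ ℤ_7 : v_7(x) = 0}. Here v_7(3479) = v_7(num) − v_7(den) = 2; compare against these criteria.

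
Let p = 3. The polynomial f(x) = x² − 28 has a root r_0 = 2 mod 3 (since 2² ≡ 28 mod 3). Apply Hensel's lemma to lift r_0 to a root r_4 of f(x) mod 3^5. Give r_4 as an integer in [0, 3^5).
r_4 = 107 (mod 243)

Hensel's recurrence: r_{i+1} = r_i − f(r_i)·(f′(r_i))^{-1} mod 3^{i+2}, with f′(x) = 2x. Iterate:
  r_0 = 2 (mod 3)
  r_1 = 8 (mod 9)
  r_2 = 26 (mod 27)
  r_3 = 26 (mod 81)
  r_4 = 107 (mod 243)
Final: r_4 = 107, and one checks f(r_4) ≡ 0 mod 3^5.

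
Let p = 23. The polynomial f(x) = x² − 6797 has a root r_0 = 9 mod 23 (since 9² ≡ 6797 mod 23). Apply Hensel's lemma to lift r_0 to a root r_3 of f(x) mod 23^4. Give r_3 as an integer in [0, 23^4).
r_3 = 146680 (mod 279841)

Hensel's recurrence: r_{i+1} = r_i − f(r_i)·(f′(r_i))^{-1} mod 23^{i+2}, with f′(x) = 2x. Iterate:
  r_0 = 9 (mod 23)
  r_1 = 147 (mod 529)
  r_2 = 676 (mod 12167)
  r_3 = 146680 (mod 279841)
Final: r_3 = 146680, and one checks f(r_3) ≡ 0 mod 23^4.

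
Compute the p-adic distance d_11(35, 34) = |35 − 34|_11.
d_11(35, 34) = 1

Step 1 — x − y = 35 − 34 = 1. Step 2 — v_11(1) = 0 (factor: 1 = (11^0 · 1); the sign does not affect v_p). Step 3 — |x − y|_11 = 11^{0} = 1.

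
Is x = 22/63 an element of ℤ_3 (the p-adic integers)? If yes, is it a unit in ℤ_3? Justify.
x ∉ ℤ_3 (v_3(x) = -2 < 0)

ℤ_3 = {x ∈ ℚ_3 : v_3(x) ≥ 0} and ℤ_3^× = {x ∈ ℤ_3 : v_3(x) = 0}. Here v_3(22/63) = v_3(num) − v_3(den) = -2; compare against these criteria.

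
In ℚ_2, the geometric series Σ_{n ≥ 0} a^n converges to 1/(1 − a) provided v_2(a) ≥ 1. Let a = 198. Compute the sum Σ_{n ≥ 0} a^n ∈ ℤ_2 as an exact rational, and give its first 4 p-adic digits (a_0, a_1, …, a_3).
Σ a^n = 1/(1 − a) = -1/197;  first 4 digits = (1, 1, 0, 0)

v_2(a) = 1 ≥ 1, so the series converges in ℤ_2 to 1/(1 − a) = 1/(1 − 198) = -1/197. Expand this rational in ℤ_2: compute digits iteratively via d_i = x_i mod 2, x_{i+1} = (x_i − d_i)/2. The first 4 digits are (1, 1, 0, 0).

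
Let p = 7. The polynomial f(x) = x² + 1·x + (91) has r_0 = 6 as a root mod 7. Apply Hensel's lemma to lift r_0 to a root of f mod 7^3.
r_2 = 139 (mod 343)

Hensel: r_{i+1} = r_i − f(r_i)·(f′(r_i))^{-1} mod 7^{i+2}, f′(x) = 2x + 1. Iterate:
  r_0 = 6 (mod 7)
  r_1 = 41 (mod 49)
  r_2 = 139 (mod 343)
Final: r = 139 satisfies f(r) ≡ 0 mod 7^3.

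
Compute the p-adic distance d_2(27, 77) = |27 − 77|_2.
d_2(27, 77) = 1/2

Step 1 — x − y = 27 − 77 = -50. Step 2 — v_2(-50) = 1 (factor: -50 = −(2^1 · 25); the sign does not affect v_p). Step 3 — |x − y|_2 = 2^{-1} = 1/2.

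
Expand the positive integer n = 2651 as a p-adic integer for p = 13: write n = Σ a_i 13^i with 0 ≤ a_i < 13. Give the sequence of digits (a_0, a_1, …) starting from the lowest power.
(a_0, a_1, …) = (12, 8, 2, 1)

Repeated division by 13 gives the digits low-to-high: 2651 = 12 + 8·13^1 + 2·13^2 + 1·13^3. Digit sequence: (12, 8, 2, 1).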